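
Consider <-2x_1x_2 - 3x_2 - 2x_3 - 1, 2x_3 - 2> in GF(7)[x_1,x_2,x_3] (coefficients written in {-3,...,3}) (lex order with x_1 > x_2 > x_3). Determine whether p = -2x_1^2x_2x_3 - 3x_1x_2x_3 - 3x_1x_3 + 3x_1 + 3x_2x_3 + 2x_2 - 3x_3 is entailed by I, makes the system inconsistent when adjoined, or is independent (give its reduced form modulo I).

-2x_1^2x_2x_3 - 3x_1x_2x_3 - 3x_1x_3 + 3x_1 + 3x_2x_3 + 2x_2 - 3x_3 is independent of I; its normal form modulo I is 3x_1 - 2x_2 - 3.

First compute the reduced Gröbner basis of I by Buchberger's algorithm.
f_1 = -2x_1x_2 - 3x_2 - 2x_3 - 1, LT = x_1x_2.
f_2 = 2x_3 - 2, LT = x_3.

The S-polynomials (S(f_1,f_2)) all reduce to 0 modulo the current basis, so we have a Gröbner basis.
Inter-reduce: drop elements whose leading term is divisible by another's, tail-reduce, and make monic.
Reduced Gröbner basis: {x_1x_2 - 2x_2 - 2, x_3 - 1}.
Label its elements g_1 = x_1x_2 - 2x_2 - 2, g_2 = x_3 - 1.

Reduce p = -2x_1^2x_2x_3 - 3x_1x_2x_3 - 3x_1x_3 + 3x_1 + 3x_2x_3 + 2x_2 - 3x_3 modulo G:
  leading term x_1^2x_2x_3: subtract (-2x_1x_3)·g_1 from -2x_1^2x_2x_3 - 3x_1x_2x_3 - 3x_1x_3 + 3x_1 + 3x_2x_3 + 2x_2 - 3x_3 → 3x_1 + 3x_2x_3 + 2x_2 - 3x_3
  leading term x_1: no divisor's leading term divides it; move 3x_1 to the remainder.
  leading term x_2x_3: subtract (3x_2)·g_2 from 3x_2x_3 + 2x_2 - 3x_3 → -2x_2 - 3x_3
  leading term x_2: no divisor's leading term divides it; move -2x_2 to the remainder.
  leading term x_3: subtract (-3)·g_2 from -3x_3 → -3
  leading term 1: no divisor's leading term divides it; move -3 to the remainder.
  normal form = 3x_1 - 2x_2 - 3.
The normal form is nonzero, so p ∉ I. Since p minus its normal form lies in I, I + (p) = I + (r) where r = 3x_1 - 2x_2 - 3; decide whether this ideal is the whole ring.
Run Buchberger on G together with r (pairs among the g_i already reduce to 0 since G is a Gröbner basis):
g_1 = x_1x_2 - 2x_2 - 2, LT = x_1x_2.
g_2 = x_3 - 1, LT = x_3.
r = 3x_1 - 2x_2 - 3, LT = x_1.

S(g_1,r): lcm = x_1x_2. S = 3x_2^2 - x_2 - 2.
  reduce S modulo (g_1, g_2, r):
  remainder 3x_2^2 - x_2 - 2 ≠ 0; add m_4 = 3x_2^2 - x_2 - 2 to the basis.

The other S-polynomials (S(g_1,g_2), S(g_2,r), S(g_1,m_4), S(g_2,m_4), S(r,m_4)) all reduce to 0 modulo the current basis, so we have a Gröbner basis.
Inter-reduce: drop elements whose leading term is divisible by another's, tail-reduce, and make monic.
Reduced Gröbner basis: {x_1 - 3x_2 - 1, x_2^2 + 2x_2 - 3, x_3 - 1}.
The reduced Gröbner basis of I + (p) is {x_1 - 3x_2 - 1, x_2^2 + 2x_2 - 3, x_3 - 1} ≠ {1}, a proper ideal, so the enlarged system stays consistent: p is independent of I, with normal form 3x_1 - 2x_2 - 3.

Ideal membership is decidable via reduction modulo a Gröbner basis.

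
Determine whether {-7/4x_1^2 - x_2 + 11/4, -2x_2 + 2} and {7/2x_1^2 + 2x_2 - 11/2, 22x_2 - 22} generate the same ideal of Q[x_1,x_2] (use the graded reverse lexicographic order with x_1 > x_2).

Yes, the ideals are equal.

For a fixed monomial order, each ideal has a unique reduced Gröbner basis; comparing bases decides equality.
Buchberger on the first generating set:
f_1 = -7/4x_1^2 - x_2 + 11/4, LT = x_1^2.
f_2 = -2x_2 + 2, LT = x_2.

S(f_1,f_2): leading monomials are coprime, so the S-polynomial reduces to 0 (Buchberger's first criterion).
Every S-polynomial of the final basis reduces to 0, so we have a Gröbner basis.
Inter-reduce: drop elements whose leading term is divisible by another's, tail-reduce, and make monic.
Reduced Gröbner basis: {x_1^2 - 1, x_2 - 1}.

Buchberger on the second generating set:
h_1 = 7/2x_1^2 + 2x_2 - 11/2, LT = x_1^2.
h_2 = 22x_2 - 22, LT = x_2.

S(h_1,h_2): leading monomials are coprime, so the S-polynomial reduces to 0 (Buchberger's first criterion).
Every S-polynomial of the final basis reduces to 0, so we have a Gröbner basis.
Inter-reduce: drop elements whose leading term is divisible by another's, tail-reduce, and make monic.
Reduced Gröbner basis: {x_1^2 - 1, x_2 - 1}.

Same reduced basis, so the two generating sets span the same ideal.
The choice of monomial ordering does not affect the verdict — as long as both bases are computed under the same ordering, their equality decides ideal equality.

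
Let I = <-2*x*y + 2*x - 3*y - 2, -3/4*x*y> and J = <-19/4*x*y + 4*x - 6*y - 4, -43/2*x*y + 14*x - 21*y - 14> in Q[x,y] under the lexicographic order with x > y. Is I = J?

Two ideals are equal iff their reduced Gröbner bases coincide (the reduced basis is unique for a fixed ordering).
Buchberger on the first generating set:
f_1 = -2*x*y + 2*x - 3*y - 2, LT = x*y.
f_2 = -3/4*x*y, LT = x*y.

S(f_1,f_2): lcm = x*y. S = -x + 3/2*y + 1.
  leading term x: no divisor's leading term divides it; move -x to the remainder.
  leading term y: no divisor's leading term divides it; move 3/2*y to the remainder.
  leading term 1: no divisor's leading term divides it; move 1 to the remainder.
  remainder -x + 3/2*y + 1 ≠ 0; add g_3 = -x + 3/2*y + 1 to the basis.

S(f_1,g_3): lcm = x*y. S = -x + 3/2*y**2 + 5/2*y + 1.
  leading term x: subtract (1)·g_3 from -x + 3/2*y**2 + 5/2*y + 1 → 3/2*y**2 + y
  leading term y**2: no divisor's leading term divides it; move 3/2*y**2 to the remainder.
  leading term y: no divisor's leading term divides it; move y to the remainder.
  remainder 3/2*y**2 + y ≠ 0; add g_4 = 3/2*y**2 + y to the basis.

The other S-polynomials (S(f_2,g_3), S(f_1,g_4), S(f_2,g_4), S(g_3,g_4)) all reduce to 0 modulo the current basis, so we have a Gröbner basis.
Inter-reduce: drop elements whose leading term is divisible by another's, tail-reduce, and make monic.
Reduced Gröbner basis: {x - 3/2*y - 1, y**2 + 2/3*y}.

Buchberger on the second generating set:
h_1 = -19/4*x*y + 4*x - 6*y - 4, LT = x*y.
h_2 = -43/2*x*y + 14*x - 21*y - 14, LT = x*y.

S(h_1,h_2): lcm = x*y. S = -156/817*x + 234/817*y + 156/817.
  leading term x: no divisor's leading term divides it; move -156/817*x to the remainder.
  leading term y: no divisor's leading term divides it; move 234/817*y to the remainder.
  leading term 1: no divisor's leading term divides it; move 156/817 to the remainder.
  remainder -156/817*x + 234/817*y + 156/817 ≠ 0; add k_3 = -156/817*x + 234/817*y + 156/817 to the basis.

S(h_1,k_3): lcm = x*y. S = -16/19*x + 3/2*y**2 + 43/19*y + 16/19.
  leading term x: subtract (172/39)·k_3 from -16/19*x + 3/2*y**2 + 43/19*y + 16/19 → 3/2*y**2 + y
  leading term y**2: no divisor's leading term divides it; move 3/2*y**2 to the remainder.
  leading term y: no divisor's leading term divides it; move y to the remainder.
  remainder 3/2*y**2 + y ≠ 0; add k_4 = 3/2*y**2 + y to the basis.

The other S-polynomials (S(h_2,k_3), S(h_1,k_4), S(h_2,k_4), S(k_3,k_4)) all reduce to 0 modulo the current basis, so we have a Gröbner basis.
Inter-reduce: drop elements whose leading term is divisible by another's, tail-reduce, and make monic.
Reduced Gröbner basis: {x - 3/2*y - 1, y**2 + 2/3*y}.

Same reduced basis, so the two generating sets span the same ideal.

Yes, the ideals are equal.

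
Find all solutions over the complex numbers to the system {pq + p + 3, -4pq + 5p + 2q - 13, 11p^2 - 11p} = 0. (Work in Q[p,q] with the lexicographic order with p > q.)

Compute a lex Gröbner basis by Buchberger's algorithm.
f_1 = pq + p + 3, LT = pq.
f_2 = -4pq + 5p + 2q - 13, LT = pq.
f_3 = 11p^2 - 11p, LT = p^2.

S(f_1,f_2): lcm = pq. S = 9/4p + 1/2q - 1/4.
  leading term p: no divisor's leading term divides it; move 9/4p to the remainder.
  leading term q: no divisor's leading term divides it; move 1/2q to the remainder.
  leading term 1: no divisor's leading term divides it; move -1/4 to the remainder.
  remainder 9/4p + 1/2q - 1/4 ≠ 0; add h_4 = 9/4p + 1/2q - 1/4 to the basis.

S(f_1,f_3): lcm = p^2q. S = p^2 + pq + 3p.
  leading term p^2: subtract (1/11)·f_3 from p^2 + pq + 3p → pq + 4p
  leading term pq: subtract (1)·f_1 from pq + 4p → 3p - 3
  leading term p: subtract (4/3)·h_4 from 3p - 3 → -2/3q - 8/3
  leading term q: no divisor's leading term divides it; move -2/3q to the remainder.
  leading term 1: no divisor's leading term divides it; move -8/3 to the remainder.
  remainder -2/3q - 8/3 ≠ 0; add h_5 = -2/3q - 8/3 to the basis.

S(f_2,f_3): lcm = p^2q. S = -5/4p^2 + 1/2pq + 13/4p.
  leading term p^2: subtract (-5/44)·f_3 from -5/4p^2 + 1/2pq + 13/4p → 1/2pq + 2p
  leading term pq: subtract (1/2)·f_1 from 1/2pq + 2p → 3/2p - 3/2
  leading term p: subtract (2/3)·h_4 from 3/2p - 3/2 → -1/3q - 4/3
  leading term q: subtract (1/2)·h_5 from -1/3q - 4/3 → 0
  remainder 0.

S(f_1,h_4): lcm = pq. S = p - 2/9q^2 + 1/9q + 3.
  leading term p: subtract (4/9)·h_4 from p - 2/9q^2 + 1/9q + 3 → -2/9q^2 - 1/9q + 28/9
  leading term q^2: subtract (1/3q)·h_5 from -2/9q^2 - 1/9q + 28/9 → 7/9q + 28/9
  leading term q: subtract (-7/6)·h_5 from 7/9q + 28/9 → 0
  remainder 0.

S(f_2,h_4): lcm = pq. S = -5/4p - 2/9q^2 - 7/18q + 13/4.
  leading term p: subtract (-5/9)·h_4 from -5/4p - 2/9q^2 - 7/18q + 13/4 → -2/9q^2 - 1/9q + 28/9
  leading term q^2: subtract (1/3q)·h_5 from -2/9q^2 - 1/9q + 28/9 → 7/9q + 28/9
  leading term q: subtract (-7/6)·h_5 from 7/9q + 28/9 → 0
  remainder 0.

S(f_3,h_4): lcm = p^2. S = -2/9pq - 8/9p.
  leading term pq: subtract (-2/9)·f_1 from -2/9pq - 8/9p → -2/3p + 2/3
  leading term p: subtract (-8/27)·h_4 from -2/3p + 2/3 → 4/27q + 16/27
  leading term q: subtract (-2/9)·h_5 from 4/27q + 16/27 → 0
  remainder 0.

S(f_1,h_5): lcm = pq. S = -3p + 3.
  leading term p: subtract (-4/3)·h_4 from -3p + 3 → 2/3q + 8/3
  leading term q: subtract (-1)·h_5 from 2/3q + 8/3 → 0
  remainder 0.

S(f_2,h_5): lcm = pq. S = -21/4p - 1/2q + 13/4.
  leading term p: subtract (-7/3)·h_4 from -21/4p - 1/2q + 13/4 → 2/3q + 8/3
  leading term q: subtract (-1)·h_5 from 2/3q + 8/3 → 0
  remainder 0.

S(f_3,h_5): leading monomials are coprime, so the S-polynomial reduces to 0 (Buchberger's first criterion).
S(h_4,h_5): leading monomials are coprime, so the S-polynomial reduces to 0 (Buchberger's first criterion).
Every S-polynomial of the final basis reduces to 0, so we have a Gröbner basis.
Inter-reduce: drop elements whose leading term is divisible by another's, tail-reduce, and make monic.
Reduced Gröbner basis: {p - 1, q + 4}.

Elimination: the polynomial q + 4 lies in the elimination ideal for q, so q ∈ {-4}. For each such q, the remaining basis elements (now univariate) give the rest of the solution.
  q = -4: the earlier basis element becomes p - 1 = 0, giving p = 1 — point (1, -4).
Substituting each solution back into the original system confirms all equations vanish.

{(1, -4)}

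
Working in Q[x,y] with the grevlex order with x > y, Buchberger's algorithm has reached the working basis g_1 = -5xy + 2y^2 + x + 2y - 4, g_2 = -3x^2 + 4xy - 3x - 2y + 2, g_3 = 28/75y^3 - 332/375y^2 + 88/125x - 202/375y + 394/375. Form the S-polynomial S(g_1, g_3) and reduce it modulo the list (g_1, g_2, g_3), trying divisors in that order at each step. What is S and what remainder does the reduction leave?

S(g_1, g_3) = -2/5y^4 + 76/35xy^2 - 2/5y^3 - 66/35x^2 + 101/70xy + 4/5y^2 - 197/70x; remainder on division = 0.

lcm(LM(g_1), LM(g_3)) = xy^3.
S = (lcm/LT(g_1))·g_1 − (lcm/LT(g_3))·g_3 = -2/5y^4 + 76/35xy^2 - 2/5y^3 - 66/35x^2 + 101/70xy + 4/5y^2 - 197/70x.
Reduce S modulo (g_1, g_2, g_3) in that order:
  leading term y^4: subtract (-15/14y)·g_3 from -2/5y^4 + 76/35xy^2 - 2/5y^3 - 66/35x^2 + 101/70xy + 4/5y^2 - 197/70x → 76/35xy^2 - 236/175y^3 - 66/35x^2 + 769/350xy + 39/175y^2 - 197/70x + 197/175y
  leading term xy^2: subtract (-76/175y)·g_1 from 76/35xy^2 - 236/175y^3 - 66/35x^2 + 769/350xy + 39/175y^2 - 197/70x + 197/175y → -12/25y^3 - 66/35x^2 + 921/350xy + 191/175y^2 - 197/70x - 107/175y
  leading term y^3: subtract (-9/7)·g_3 from -12/25y^3 - 66/35x^2 + 921/350xy + 191/175y^2 - 197/70x - 107/175y → -66/35x^2 + 921/350xy - 41/875y^2 - 3341/1750x - 163/125y + 1182/875
  leading term x^2: subtract (22/35)·g_2 from -66/35x^2 + 921/350xy - 41/875y^2 - 3341/1750x - 163/125y + 1182/875 → 41/350xy - 41/875y^2 - 41/1750x - 41/875y + 82/875
  leading term xy: subtract (-41/1750)·g_1 from 41/350xy - 41/875y^2 - 41/1750x - 41/875y + 82/875 → 0
The remainder is 0, so this S-polynomial contributes no new basis element.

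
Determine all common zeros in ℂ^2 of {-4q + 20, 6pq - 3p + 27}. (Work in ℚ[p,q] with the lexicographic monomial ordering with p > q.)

{(-1, 5)}

Compute a lex Gröbner basis by Buchberger's algorithm.
f_1 = -4q + 20, LT = q.
f_2 = 6pq - 3p + 27, LT = pq.

S(f_1,f_2): lcm = pq. S = -9/2p - 9/2.
  leading term p: no divisor's leading term divides it; move -9/2p to the remainder.
  leading term 1: no divisor's leading term divides it; move -9/2 to the remainder.
  remainder -9/2p - 9/2 ≠ 0; add h_3 = -9/2p - 9/2 to the basis.

The other S-polynomials (S(f_1,h_3), S(f_2,h_3)) all reduce to 0 modulo the current basis, so we have a Gröbner basis.
Inter-reduce: drop elements whose leading term is divisible by another's, tail-reduce, and make monic.
Reduced Gröbner basis: {p + 1, q - 5}.

A lex Gröbner basis eliminates variables successively. Here q - 5 depends only on q, with roots {5}; lifting each root through the earlier basis elements recovers the full solutions.
  q = 5: the earlier basis element becomes p + 1 = 0, giving p = -1 — point (-1, 5).
Substituting each solution back into the original system confirms all equations vanish.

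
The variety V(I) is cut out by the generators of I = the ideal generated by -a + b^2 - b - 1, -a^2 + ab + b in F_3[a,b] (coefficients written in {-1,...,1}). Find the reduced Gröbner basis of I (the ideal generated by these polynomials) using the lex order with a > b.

G = {a - b^2 + b + 1, b^4 - b + 1}

f_1 = -a + b^2 - b - 1, LT = a.
f_2 = -a^2 + ab + b, LT = a^2.

S(f_1,f_2): lcm = a^2. S = -ab^2 - ab + a + b.
  leading term ab^2: subtract (b^2)·f_1 from -ab^2 - ab + a + b → -ab + a - b^4 + b^3 + b^2 + b
  leading term ab: subtract (b)·f_1 from -ab + a - b^4 + b^3 + b^2 + b → a - b^4 - b^2 - b
  leading term a: subtract (-1)·f_1 from a - b^4 - b^2 - b → -b^4 + b - 1
  leading term b^4: no divisor's leading term divides it; move -b^4 to the remainder.
  leading term b: no divisor's leading term divides it; move b to the remainder.
  leading term 1: no divisor's leading term divides it; move -1 to the remainder.
  remainder -b^4 + b - 1 ≠ 0; add g_3 = -b^4 + b - 1 to the basis.

S(f_1,g_3): leading monomials are coprime, so the S-polynomial reduces to 0 (Buchberger's first criterion).
S(f_2,g_3): leading monomials are coprime, so the S-polynomial reduces to 0 (Buchberger's first criterion).
Every S-polynomial of the final basis reduces to 0, so we have a Gröbner basis.
Inter-reduce: drop elements whose leading term is divisible by another's, tail-reduce, and make monic.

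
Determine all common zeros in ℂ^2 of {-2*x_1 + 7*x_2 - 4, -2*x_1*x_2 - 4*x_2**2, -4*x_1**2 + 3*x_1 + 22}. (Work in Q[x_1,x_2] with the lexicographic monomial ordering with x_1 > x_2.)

Compute a lex Gröbner basis by Buchberger's algorithm.
f_1 = -2*x_1 + 7*x_2 - 4, LT = x_1.
f_2 = -2*x_1*x_2 - 4*x_2**2, LT = x_1*x_2.
f_3 = -4*x_1**2 + 3*x_1 + 22, LT = x_1**2.

S(f_1,f_2): lcm = x_1*x_2. S = -11/2*x_2**2 + 2*x_2.
  leading term x_2**2: no divisor's leading term divides it; move -11/2*x_2**2 to the remainder.
  leading term x_2: no divisor's leading term divides it; move 2*x_2 to the remainder.
  remainder -11/2*x_2**2 + 2*x_2 ≠ 0; add h_4 = -11/2*x_2**2 + 2*x_2 to the basis.

S(f_1,f_3): lcm = x_1**2. S = -7/2*x_1*x_2 + 11/4*x_1 + 11/2.
  leading term x_1*x_2: subtract (7/4*x_2)·f_1 from -7/2*x_1*x_2 + 11/4*x_1 + 11/2 → 11/4*x_1 - 49/4*x_2**2 + 7*x_2 + 11/2
  leading term x_1: subtract (-11/8)·f_1 from 11/4*x_1 - 49/4*x_2**2 + 7*x_2 + 11/2 → -49/4*x_2**2 + 133/8*x_2
  leading term x_2**2: subtract (49/22)·h_4 from -49/4*x_2**2 + 133/8*x_2 → 1071/88*x_2
  leading term x_2: no divisor's leading term divides it; move 1071/88*x_2 to the remainder.
  remainder 1071/88*x_2 ≠ 0; add h_5 = 1071/88*x_2 to the basis.

The other S-polynomials (S(f_2,f_3), S(f_1,h_4), S(f_2,h_4), S(f_3,h_4), S(f_1,h_5), S(f_2,h_5), S(f_3,h_5), S(h_4,h_5)) all reduce to 0 modulo the current basis, so we have a Gröbner basis.
Inter-reduce: drop elements whose leading term is divisible by another's, tail-reduce, and make monic.
Reduced Gröbner basis: {x_1 + 2, x_2}.

A lex Gröbner basis eliminates variables successively. Here x_2 depends only on x_2, with roots {0}; lifting each root through the earlier basis elements recovers the full solutions.
  x_2 = 0: the earlier basis element becomes x_1 + 2 = 0, giving x_1 = -2 — point (-2, 0).
Substituting each solution back into the original system confirms all equations vanish.

{(-2, 0)}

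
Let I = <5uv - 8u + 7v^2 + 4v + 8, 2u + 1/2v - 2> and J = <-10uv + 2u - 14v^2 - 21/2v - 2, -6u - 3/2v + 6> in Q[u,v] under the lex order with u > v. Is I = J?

Two ideals are equal iff their reduced Gröbner bases coincide (the reduced basis is unique for a fixed ordering).
Buchberger on the first generating set:
f_1 = 5uv - 8u + 7v^2 + 4v + 8, LT = uv.
f_2 = 2u + 1/2v - 2, LT = u.

S(f_1,f_2): lcm = uv. S = -8/5u + 23/20v^2 + 9/5v + 8/5.
  leading term u: subtract (-4/5)·f_2 from -8/5u + 23/20v^2 + 9/5v + 8/5 → 23/20v^2 + 11/5v
  leading term v^2: no divisor's leading term divides it; move 23/20v^2 to the remainder.
  leading term v: no divisor's leading term divides it; move 11/5v to the remainder.
  remainder 23/20v^2 + 11/5v ≠ 0; add g_3 = 23/20v^2 + 11/5v to the basis.

The other S-polynomials (S(f_1,g_3), S(f_2,g_3)) all reduce to 0 modulo the current basis, so we have a Gröbner basis.
Inter-reduce: drop elements whose leading term is divisible by another's, tail-reduce, and make monic.
Reduced Gröbner basis: {u + 1/4v - 1, v^2 + 44/23v}.

Buchberger on the second generating set:
h_1 = -10uv + 2u - 14v^2 - 21/2v - 2, LT = uv.
h_2 = -6u - 3/2v + 6, LT = u.

S(h_1,h_2): lcm = uv. S = -1/5u + 23/20v^2 + 41/20v + 1/5.
  leading term u: subtract (1/30)·h_2 from -1/5u + 23/20v^2 + 41/20v + 1/5 → 23/20v^2 + 21/10v
  leading term v^2: no divisor's leading term divides it; move 23/20v^2 to the remainder.
  leading term v: no divisor's leading term divides it; move 21/10v to the remainder.
  remainder 23/20v^2 + 21/10v ≠ 0; add k_3 = 23/20v^2 + 21/10v to the basis.

The other S-polynomials (S(h_1,k_3), S(h_2,k_3)) all reduce to 0 modulo the current basis, so we have a Gröbner basis.
Inter-reduce: drop elements whose leading term is divisible by another's, tail-reduce, and make monic.
Reduced Gröbner basis: {u + 1/4v - 1, v^2 + 42/23v}.

These differ, so the ideals are not equal.

No, the ideals differ.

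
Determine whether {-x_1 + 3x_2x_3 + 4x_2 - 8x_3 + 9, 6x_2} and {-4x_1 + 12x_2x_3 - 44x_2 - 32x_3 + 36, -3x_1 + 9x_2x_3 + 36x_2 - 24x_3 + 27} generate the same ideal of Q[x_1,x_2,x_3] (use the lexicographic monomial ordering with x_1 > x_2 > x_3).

Equality of ideals is decidable: compute both reduced Gröbner bases (unique for the ordering) and check whether they agree.
Buchberger on the first generating set:
f_1 = -x_1 + 3x_2x_3 + 4x_2 - 8x_3 + 9, LT = x_1.
f_2 = 6x_2, LT = x_2.

The S-polynomials (S(f_1,f_2)) all reduce to 0 modulo the current basis, so we have a Gröbner basis.
Inter-reduce: drop elements whose leading term is divisible by another's, tail-reduce, and make monic.
Reduced Gröbner basis: {x_1 + 8x_3 - 9, x_2}.

Buchberger on the second generating set:
h_1 = -4x_1 + 12x_2x_3 - 44x_2 - 32x_3 + 36, LT = x_1.
h_2 = -3x_1 + 9x_2x_3 + 36x_2 - 24x_3 + 27, LT = x_1.

S(h_1,h_2): lcm = x_1. S = 23x_2.
  leading term x_2: no divisor's leading term divides it; move 23x_2 to the remainder.
  remainder 23x_2 ≠ 0; add k_3 = 23x_2 to the basis.

The other S-polynomials (S(h_1,k_3), S(h_2,k_3)) all reduce to 0 modulo the current basis, so we have a Gröbner basis.
Inter-reduce: drop elements whose leading term is divisible by another's, tail-reduce, and make monic.
Reduced Gröbner basis: {x_1 + 8x_3 - 9, x_2}.

The two bases agree; hence the ideals are identical.

Yes, the ideals are equal.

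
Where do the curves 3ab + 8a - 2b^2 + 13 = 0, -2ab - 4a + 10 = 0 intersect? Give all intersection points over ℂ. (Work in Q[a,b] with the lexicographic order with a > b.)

{(-5, -3), (-3*sqrt(5)/2 - 5/2, 1/2 - 3*sqrt(5)/2), (-5/2 + 3*sqrt(5)/2, 1/2 + 3*sqrt(5)/2)}

Compute a lex Gröbner basis by Buchberger's algorithm.
f_1 = 3ab + 8a - 2b^2 + 13, LT = ab.
f_2 = -2ab - 4a + 10, LT = ab.

S(f_1,f_2): lcm = ab. S = 2/3a - 2/3b^2 + 28/3.
  leading term a: no divisor's leading term divides it; move 2/3a to the remainder.
  leading term b^2: no divisor's leading term divides it; move -2/3b^2 to the remainder.
  leading term 1: no divisor's leading term divides it; move 28/3 to the remainder.
  remainder 2/3a - 2/3b^2 + 28/3 ≠ 0; add h_3 = 2/3a - 2/3b^2 + 28/3 to the basis.

S(f_1,h_3): lcm = ab. S = 8/3a + b^3 - 2/3b^2 - 14b + 13/3.
  leading term a: subtract (4)·h_3 from 8/3a + b^3 - 2/3b^2 - 14b + 13/3 → b^3 + 2b^2 - 14b - 33
  leading term b^3: no divisor's leading term divides it; move b^3 to the remainder.
  leading term b^2: no divisor's leading term divides it; move 2b^2 to the remainder.
  leading term b: no divisor's leading term divides it; move -14b to the remainder.
  leading term 1: no divisor's leading term divides it; move -33 to the remainder.
  remainder b^3 + 2b^2 - 14b - 33 ≠ 0; add h_4 = b^3 + 2b^2 - 14b - 33 to the basis.

The other S-polynomials (S(f_2,h_3), S(f_1,h_4), S(f_2,h_4), S(h_3,h_4)) all reduce to 0 modulo the current basis, so we have a Gröbner basis.
Inter-reduce: drop elements whose leading term is divisible by another's, tail-reduce, and make monic.
Reduced Gröbner basis: {a - b^2 + 14, b^3 + 2b^2 - 14b - 33}.

Since the basis is lex-ordered, b^3 + 2b^2 - 14b - 33 is univariate in b. Its roots are {-3, 1/2 - 3*sqrt(5)/2, 1/2 + 3*sqrt(5)/2}. Back-substituting each root into the other basis elements fixes the other coordinates.
  b = -3: the earlier basis element becomes a + 5 = 0, giving a = -5 — point (-5, -3).
  b = 1/2 - 3*sqrt(5)/2: the earlier basis element becomes a + 5/2 + 3*sqrt(5)/2 = 0, giving a = -3*sqrt(5)/2 - 5/2 — point (-3*sqrt(5)/2 - 5/2, 1/2 - 3*sqrt(5)/2).
  b = 1/2 + 3*sqrt(5)/2: the earlier basis element becomes a - 3*sqrt(5)/2 + 5/2 = 0, giving a = -5/2 + 3*sqrt(5)/2 — point (-5/2 + 3*sqrt(5)/2, 1/2 + 3*sqrt(5)/2).
Substituting each solution back into the original system confirms all equations vanish.
Zero-dimensionality of the ideal guarantees finitely many solutions over ℂ.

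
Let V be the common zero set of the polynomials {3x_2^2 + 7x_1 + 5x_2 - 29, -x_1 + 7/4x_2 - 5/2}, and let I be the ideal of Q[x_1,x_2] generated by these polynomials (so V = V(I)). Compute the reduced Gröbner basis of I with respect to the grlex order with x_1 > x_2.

The reduced Gröbner basis is the canonical form of the ideal for this ordering.

f_1 = 3x_2^2 + 7x_1 + 5x_2 - 29, LT = x_2^2.
f_2 = -x_1 + 7/4x_2 - 5/2, LT = x_1.

The S-polynomials (S(f_1,f_2)) all reduce to 0 modulo the current basis, so we have a Gröbner basis.

G = {x_2^2 + 23/4x_2 - 31/2, x_1 - 7/4x_2 + 5/2}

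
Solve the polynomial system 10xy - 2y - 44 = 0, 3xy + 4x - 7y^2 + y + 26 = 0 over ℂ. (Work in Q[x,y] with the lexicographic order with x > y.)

Compute a lex Gröbner basis by Buchberger's algorithm.
f_1 = 10xy - 2y - 44, LT = xy.
f_2 = 3xy + 4x - 7y^2 + y + 26, LT = xy.

S(f_1,f_2): lcm = xy. S = -4/3x + 7/3y^2 - 8/15y - 196/15.
  leading term x: no divisor's leading term divides it; move -4/3x to the remainder.
  leading term y^2: no divisor's leading term divides it; move 7/3y^2 to the remainder.
  leading term y: no divisor's leading term divides it; move -8/15y to the remainder.
  leading term 1: no divisor's leading term divides it; move -196/15 to the remainder.
  remainder -4/3x + 7/3y^2 - 8/15y - 196/15 ≠ 0; add h_3 = -4/3x + 7/3y^2 - 8/15y - 196/15 to the basis.

S(f_1,h_3): lcm = xy. S = 7/4y^3 - 2/5y^2 - 10y - 22/5.
  leading term y^3: no divisor's leading term divides it; move 7/4y^3 to the remainder.
  leading term y^2: no divisor's leading term divides it; move -2/5y^2 to the remainder.
  leading term y: no divisor's leading term divides it; move -10y to the remainder.
  leading term 1: no divisor's leading term divides it; move -22/5 to the remainder.
  remainder 7/4y^3 - 2/5y^2 - 10y - 22/5 ≠ 0; add h_4 = 7/4y^3 - 2/5y^2 - 10y - 22/5 to the basis.

The other S-polynomials (S(f_2,h_3), S(f_1,h_4), S(f_2,h_4), S(h_3,h_4)) all reduce to 0 modulo the current basis, so we have a Gröbner basis.
Inter-reduce: drop elements whose leading term is divisible by another's, tail-reduce, and make monic.
Reduced Gröbner basis: {x - 7/4y^2 + 2/5y + 49/5, y^3 - 8/35y^2 - 40/7y - 88/35}.

From the last basis element, y^3 - 8/35y^2 - 40/7y - 88/35 = 0, so y takes values in {-2, 39/35 - sqrt(3061)/35, 39/35 + sqrt(3061)/35}. Each choice, substituted upward through the basis, yields the corresponding point(s) of the solution set.
  y = -2: the earlier basis element becomes x + 2 = 0, giving x = -2 — point (-2, -2).
  y = 39/35 - sqrt(3061)/35: the earlier basis element becomes x + 37/10 + sqrt(3061)/10 = 0, giving x = -sqrt(3061)/10 - 37/10 — point (-sqrt(3061)/10 - 37/10, 39/35 - sqrt(3061)/35).
  y = 39/35 + sqrt(3061)/35: the earlier basis element becomes x - sqrt(3061)/10 + 37/10 = 0, giving x = -37/10 + sqrt(3061)/10 — point (-37/10 + sqrt(3061)/10, 39/35 + sqrt(3061)/35).
Each listed point satisfies every original equation (direct substitution).

{(-2, -2), (-sqrt(3061)/10 - 37/10, 39/35 - sqrt(3061)/35), (-37/10 + sqrt(3061)/10, 39/35 + sqrt(3061)/35)}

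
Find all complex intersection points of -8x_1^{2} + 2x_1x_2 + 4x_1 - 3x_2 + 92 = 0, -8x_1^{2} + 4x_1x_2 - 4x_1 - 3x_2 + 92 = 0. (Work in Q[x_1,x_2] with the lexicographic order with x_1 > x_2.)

{(-5/2, 4), (4, 4), (0, 92/3)}

Compute a lex Gröbner basis by Buchberger's algorithm.
f_1 = -8x_1^{2} + 2x_1x_2 + 4x_1 - 3x_2 + 92, LT = x_1^{2}.
f_2 = -8x_1^{2} + 4x_1x_2 - 4x_1 - 3x_2 + 92, LT = x_1^{2}.

S(f_1,f_2): lcm = x_1^{2}. S = \tfrac{1}{4}x_1x_2 - x_1.
  leading term x_1x_2: no divisor's leading term divides it; move \tfrac{1}{4}x_1x_2 to the remainder.
  leading term x_1: no divisor's leading term divides it; move -x_1 to the remainder.
  remainder \tfrac{1}{4}x_1x_2 - x_1 ≠ 0; add h_3 = \tfrac{1}{4}x_1x_2 - x_1 to the basis.

S(f_1,h_3): lcm = x_1^{2}x_2. S = 4x_1^{2} - \tfrac{1}{4}x_1x_2^{2} - \tfrac{1}{2}x_1x_2 + \tfrac{3}{8}x_2^{2} - \tfrac{23}{2}x_2.
  leading term x_1^{2}: subtract (-\tfrac{1}{2})·f_1 from 4x_1^{2} - \tfrac{1}{4}x_1x_2^{2} - \tfrac{1}{2}x_1x_2 + \tfrac{3}{8}x_2^{2} - \tfrac{23}{2}x_2 → -\tfrac{1}{4}x_1x_2^{2} + \tfrac{1}{2}x_1x_2 + 2x_1 + \tfrac{3}{8}x_2^{2} - 13x_2 + 46
  leading term x_1x_2^{2}: subtract (-x_2)·h_3 from -\tfrac{1}{4}x_1x_2^{2} + \tfrac{1}{2}x_1x_2 + 2x_1 + \tfrac{3}{8}x_2^{2} - 13x_2 + 46 → -\tfrac{1}{2}x_1x_2 + 2x_1 + \tfrac{3}{8}x_2^{2} - 13x_2 + 46
  leading term x_1x_2: subtract (-2)·h_3 from -\tfrac{1}{2}x_1x_2 + 2x_1 + \tfrac{3}{8}x_2^{2} - 13x_2 + 46 → \tfrac{3}{8}x_2^{2} - 13x_2 + 46
  leading term x_2^{2}: no divisor's leading term divides it; move \tfrac{3}{8}x_2^{2} to the remainder.
  leading term x_2: no divisor's leading term divides it; move -13x_2 to the remainder.
  leading term 1: no divisor's leading term divides it; move 46 to the remainder.
  remainder \tfrac{3}{8}x_2^{2} - 13x_2 + 46 ≠ 0; add h_4 = \tfrac{3}{8}x_2^{2} - 13x_2 + 46 to the basis.

S(f_2,h_3): lcm = x_1^{2}x_2. S = 4x_1^{2} - \tfrac{1}{2}x_1x_2^{2} + \tfrac{1}{2}x_1x_2 + \tfrac{3}{8}x_2^{2} - \tfrac{23}{2}x_2.
  leading term x_1^{2}: subtract (-\tfrac{1}{2})·f_1 from 4x_1^{2} - \tfrac{1}{2}x_1x_2^{2} + \tfrac{1}{2}x_1x_2 + \tfrac{3}{8}x_2^{2} - \tfrac{23}{2}x_2 → -\tfrac{1}{2}x_1x_2^{2} + \tfrac{3}{2}x_1x_2 + 2x_1 + \tfrac{3}{8}x_2^{2} - 13x_2 + 46
  leading term x_1x_2^{2}: subtract (-2x_2)·h_3 from -\tfrac{1}{2}x_1x_2^{2} + \tfrac{3}{2}x_1x_2 + 2x_1 + \tfrac{3}{8}x_2^{2} - 13x_2 + 46 → -\tfrac{1}{2}x_1x_2 + 2x_1 + \tfrac{3}{8}x_2^{2} - 13x_2 + 46
  leading term x_1x_2: subtract (-2)·h_3 from -\tfrac{1}{2}x_1x_2 + 2x_1 + \tfrac{3}{8}x_2^{2} - 13x_2 + 46 → \tfrac{3}{8}x_2^{2} - 13x_2 + 46
  leading term x_2^{2}: subtract (1)·h_4 from \tfrac{3}{8}x_2^{2} - 13x_2 + 46 → 0
  remainder 0.

S(f_1,h_4): leading monomials are coprime, so the S-polynomial reduces to 0 (Buchberger's first criterion).
S(f_2,h_4): leading monomials are coprime, so the S-polynomial reduces to 0 (Buchberger's first criterion).
S(h_3,h_4): lcm = x_1x_2^{2}. S = \tfrac{92}{3}x_1x_2 - \tfrac{368}{3}x_1.
  leading term x_1x_2: subtract (\tfrac{368}{3})·h_3 from \tfrac{92}{3}x_1x_2 - \tfrac{368}{3}x_1 → 0
  remainder 0.

Every S-polynomial of the final basis reduces to 0, so we have a Gröbner basis.
Inter-reduce: drop elements whose leading term is divisible by another's, tail-reduce, and make monic.
Reduced Gröbner basis: {x_1^{2} - \tfrac{3}{2}x_1 + \tfrac{3}{8}x_2 - \tfrac{23}{2}, x_1x_2 - 4x_1, x_2^{2} - \tfrac{104}{3}x_2 + \tfrac{368}{3}}.

The lex basis is triangular: the last element involves only x_2. Solving x_2^{2} - \tfrac{104}{3}x_2 + \tfrac{368}{3} = 0 gives x_2 ∈ {4, 92/3}; substituting each value into the earlier elements determines the remaining variables.
  x_2 = 4: the earlier basis element becomes x_1^{2} - \tfrac{3}{2}x_1 - 10 = 0, giving x_1 = -5/2, 4 — points (-5/2, 4), (4, 4).
  x_2 = 92/3: the earlier basis elements become x_1^{2} - \tfrac{3}{2}x_1 = 0; \tfrac{80}{3}x_1 = 0, giving x_1 = 0 — point (0, 92/3).
Each listed point satisfies every original equation (direct substitution).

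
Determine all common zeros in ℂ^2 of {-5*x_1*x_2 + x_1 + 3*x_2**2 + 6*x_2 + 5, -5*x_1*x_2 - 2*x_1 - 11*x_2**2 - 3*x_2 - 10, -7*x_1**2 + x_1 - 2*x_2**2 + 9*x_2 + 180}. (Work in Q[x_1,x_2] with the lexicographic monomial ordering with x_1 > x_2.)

{(-5, 0)}

Compute a lex Gröbner basis by Buchberger's algorithm.
f_1 = -5*x_1*x_2 + x_1 + 3*x_2**2 + 6*x_2 + 5, LT = x_1*x_2.
f_2 = -5*x_1*x_2 - 2*x_1 - 11*x_2**2 - 3*x_2 - 10, LT = x_1*x_2.
f_3 = -7*x_1**2 + x_1 - 2*x_2**2 + 9*x_2 + 180, LT = x_1**2.

S(f_1,f_2): lcm = x_1*x_2. S = -3/5*x_1 - 14/5*x_2**2 - 9/5*x_2 - 3.
  leading term x_1: no divisor's leading term divides it; move -3/5*x_1 to the remainder.
  leading term x_2**2: no divisor's leading term divides it; move -14/5*x_2**2 to the remainder.
  leading term x_2: no divisor's leading term divides it; move -9/5*x_2 to the remainder.
  leading term 1: no divisor's leading term divides it; move -3 to the remainder.
  remainder -3/5*x_1 - 14/5*x_2**2 - 9/5*x_2 - 3 ≠ 0; add h_4 = -3/5*x_1 - 14/5*x_2**2 - 9/5*x_2 - 3 to the basis.

S(f_1,f_3): lcm = x_1**2*x_2. S = -1/5*x_1**2 - 3/5*x_1*x_2**2 - 37/35*x_1*x_2 - x_1 - 2/7*x_2**3 + 9/7*x_2**2 + 180/7*x_2.
  leading term x_1**2: subtract (1/35)·f_3 from -1/5*x_1**2 - 3/5*x_1*x_2**2 - 37/35*x_1*x_2 - x_1 - 2/7*x_2**3 + 9/7*x_2**2 + 180/7*x_2 → -3/5*x_1*x_2**2 - 37/35*x_1*x_2 - 36/35*x_1 - 2/7*x_2**3 + 47/35*x_2**2 + 891/35*x_2 - 36/7
  leading term x_1*x_2**2: subtract (3/25*x_2)·f_1 from -3/5*x_1*x_2**2 - 37/35*x_1*x_2 - 36/35*x_1 - 2/7*x_2**3 + 47/35*x_2**2 + 891/35*x_2 - 36/7 → -206/175*x_1*x_2 - 36/35*x_1 - 113/175*x_2**3 + 109/175*x_2**2 + 174/7*x_2 - 36/7
  leading term x_1*x_2: subtract (206/875)·f_1 from -206/175*x_1*x_2 - 36/35*x_1 - 113/175*x_2**3 + 109/175*x_2**2 + 174/7*x_2 - 36/7 → -158/125*x_1 - 113/175*x_2**3 - 73/875*x_2**2 + 20514/875*x_2 - 158/25
  leading term x_1: subtract (158/75)·h_4 from -158/125*x_1 - 113/175*x_2**3 - 73/875*x_2**2 + 20514/875*x_2 - 158/25 → -113/175*x_2**3 + 3053/525*x_2**2 + 23832/875*x_2
  leading term x_2**3: no divisor's leading term divides it; move -113/175*x_2**3 to the remainder.
  leading term x_2**2: no divisor's leading term divides it; move 3053/525*x_2**2 to the remainder.
  leading term x_2: no divisor's leading term divides it; move 23832/875*x_2 to the remainder.
  remainder -113/175*x_2**3 + 3053/525*x_2**2 + 23832/875*x_2 ≠ 0; add h_5 = -113/175*x_2**3 + 3053/525*x_2**2 + 23832/875*x_2 to the basis.

S(f_2,f_3): lcm = x_1**2*x_2. S = 2/5*x_1**2 + 11/5*x_1*x_2**2 + 26/35*x_1*x_2 + 2*x_1 - 2/7*x_2**3 + 9/7*x_2**2 + 180/7*x_2.
  leading term x_1**2: subtract (-2/35)·f_3 from 2/5*x_1**2 + 11/5*x_1*x_2**2 + 26/35*x_1*x_2 + 2*x_1 - 2/7*x_2**3 + 9/7*x_2**2 + 180/7*x_2 → 11/5*x_1*x_2**2 + 26/35*x_1*x_2 + 72/35*x_1 - 2/7*x_2**3 + 41/35*x_2**2 + 918/35*x_2 + 72/7
  leading term x_1*x_2**2: subtract (-11/25*x_2)·f_1 from 11/5*x_1*x_2**2 + 26/35*x_1*x_2 + 72/35*x_1 - 2/7*x_2**3 + 41/35*x_2**2 + 918/35*x_2 + 72/7 → 207/175*x_1*x_2 + 72/35*x_1 + 181/175*x_2**3 + 667/175*x_2**2 + 199/7*x_2 + 72/7
  leading term x_1*x_2: subtract (-207/875)·f_1 from 207/175*x_1*x_2 + 72/35*x_1 + 181/175*x_2**3 + 667/175*x_2**2 + 199/7*x_2 + 72/7 → 2007/875*x_1 + 181/175*x_2**3 + 3956/875*x_2**2 + 3731/125*x_2 + 2007/175
  leading term x_1: subtract (-669/175)·h_4 from 2007/875*x_1 + 181/175*x_2**3 + 3956/875*x_2**2 + 3731/125*x_2 + 2007/175 → 181/175*x_2**3 - 1082/175*x_2**2 + 20096/875*x_2
  leading term x_2**3: subtract (-181/113)·h_5 from 181/175*x_2**3 - 1082/175*x_2**2 + 20096/875*x_2 → 37159/11865*x_2**2 + 1316888/19775*x_2
  leading term x_2**2: no divisor's leading term divides it; move 37159/11865*x_2**2 to the remainder.
  leading term x_2: no divisor's leading term divides it; move 1316888/19775*x_2 to the remainder.
  remainder 37159/11865*x_2**2 + 1316888/19775*x_2 ≠ 0; add h_6 = 37159/11865*x_2**2 + 1316888/19775*x_2 to the basis.

S(f_1,h_4): lcm = x_1*x_2. S = -1/5*x_1 - 14/3*x_2**3 - 18/5*x_2**2 - 31/5*x_2 - 1.
  leading term x_1: subtract (1/3)·h_4 from -1/5*x_1 - 14/3*x_2**3 - 18/5*x_2**2 - 31/5*x_2 - 1 → -14/3*x_2**3 - 8/3*x_2**2 - 28/5*x_2
  leading term x_2**3: subtract (2450/339)·h_5 from -14/3*x_2**3 - 8/3*x_2**2 - 28/5*x_2 → -45454/1017*x_2**2 - 22876/113*x_2
  leading term x_2**2: subtract (-1590890/111477)·h_6 from -45454/1017*x_2**2 - 22876/113*x_2 → 416876884/557385*x_2
  leading term x_2: no divisor's leading term divides it; move 416876884/557385*x_2 to the remainder.
  remainder 416876884/557385*x_2 ≠ 0; add h_7 = 416876884/557385*x_2 to the basis.

The other S-polynomials (S(f_2,h_4), S(f_3,h_4), S(f_1,h_5), S(f_2,h_5), S(f_3,h_5), S(h_4,h_5), S(f_1,h_6), S(f_2,h_6), S(f_3,h_6), S(h_4,h_6), S(h_5,h_6), S(f_1,h_7), S(f_2,h_7), S(f_3,h_7), S(h_4,h_7), S(h_5,h_7), S(h_6,h_7)) all reduce to 0 modulo the current basis, so we have a Gröbner basis.
Inter-reduce: drop elements whose leading term is divisible by another's, tail-reduce, and make monic.
Reduced Gröbner basis: {x_1 + 5, x_2}.

The lex basis is triangular: the last element involves only x_2. Solving x_2 = 0 gives x_2 ∈ {0}; substituting each value into the earlier elements determines the remaining variables.
  x_2 = 0: the earlier basis element becomes x_1 + 5 = 0, giving x_1 = -5 — point (-5, 0).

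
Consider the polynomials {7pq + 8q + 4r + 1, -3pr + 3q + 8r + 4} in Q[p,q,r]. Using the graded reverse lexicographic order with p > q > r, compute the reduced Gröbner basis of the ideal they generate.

f_1 = 7pq + 8q + 4r + 1, LT = pq.
f_2 = -3pr + 3q + 8r + 4, LT = pr.

S(f_1,f_2): lcm = pqr. S = q^2 + 80/21qr + 4/7r^2 + 4/3q + 1/7r.
  leading term q^2: no divisor's leading term divides it; move q^2 to the remainder.
  leading term qr: no divisor's leading term divides it; move 80/21qr to the remainder.
  leading term r^2: no divisor's leading term divides it; move 4/7r^2 to the remainder.
  leading term q: no divisor's leading term divides it; move 4/3q to the remainder.
  leading term r: no divisor's leading term divides it; move 1/7r to the remainder.
  remainder q^2 + 80/21qr + 4/7r^2 + 4/3q + 1/7r ≠ 0; add g_3 = q^2 + 80/21qr + 4/7r^2 + 4/3q + 1/7r to the basis.

The other S-polynomials (S(f_1,g_3), S(f_2,g_3)) all reduce to 0 modulo the current basis, so we have a Gröbner basis.

G = {pq + 8/7q + 4/7r + 1/7, q^2 + 80/21qr + 4/7r^2 + 4/3q + 1/7r, pr - q - 8/3r - 4/3}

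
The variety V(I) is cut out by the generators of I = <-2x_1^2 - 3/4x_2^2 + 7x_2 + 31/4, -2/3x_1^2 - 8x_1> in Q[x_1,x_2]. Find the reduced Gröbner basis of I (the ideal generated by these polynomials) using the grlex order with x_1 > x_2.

G = {x_1^2 + 12x_1, x_2^2 - 32x_1 - 28/3x_2 - 31/3}

f_1 = -2x_1^2 - 3/4x_2^2 + 7x_2 + 31/4, LT = x_1^2.
f_2 = -2/3x_1^2 - 8x_1, LT = x_1^2.

S(f_1,f_2): lcm = x_1^2. S = 3/8x_2^2 - 12x_1 - 7/2x_2 - 31/8.
  leading term x_2^2: no divisor's leading term divides it; move 3/8x_2^2 to the remainder.
  leading term x_1: no divisor's leading term divides it; move -12x_1 to the remainder.
  leading term x_2: no divisor's leading term divides it; move -7/2x_2 to the remainder.
  leading term 1: no divisor's leading term divides it; move -31/8 to the remainder.
  remainder 3/8x_2^2 - 12x_1 - 7/2x_2 - 31/8 ≠ 0; add g_3 = 3/8x_2^2 - 12x_1 - 7/2x_2 - 31/8 to the basis.

The other S-polynomials (S(f_1,g_3), S(f_2,g_3)) all reduce to 0 modulo the current basis, so we have a Gröbner basis.
Inter-reduce: drop elements whose leading term is divisible by another's, tail-reduce, and make monic.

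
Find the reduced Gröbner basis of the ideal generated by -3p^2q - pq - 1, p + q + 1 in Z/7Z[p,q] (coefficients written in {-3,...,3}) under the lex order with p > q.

f_1 = -3p^2q - pq - 1, LT = p^2q.
f_2 = p + q + 1, LT = p.

S(f_1,f_2): lcm = p^2q. S = -pq^2 - 3pq - 2.
  leading term pq^2: subtract (-q^2)·f_2 from -pq^2 - 3pq - 2 → -3pq + q^3 + q^2 - 2
  leading term pq: subtract (-3q)·f_2 from -3pq + q^3 + q^2 - 2 → q^3 - 3q^2 + 3q - 2
  leading term q^3: no divisor's leading term divides it; move q^3 to the remainder.
  leading term q^2: no divisor's leading term divides it; move -3q^2 to the remainder.
  leading term q: no divisor's leading term divides it; move 3q to the remainder.
  leading term 1: no divisor's leading term divides it; move -2 to the remainder.
  remainder q^3 - 3q^2 + 3q - 2 ≠ 0; add g_3 = q^3 - 3q^2 + 3q - 2 to the basis.

The other S-polynomials (S(f_1,g_3), S(f_2,g_3)) all reduce to 0 modulo the current basis, so we have a Gröbner basis.
Inter-reduce: drop elements whose leading term is divisible by another's, tail-reduce, and make monic.

G = {p + q + 1, q^3 - 3q^2 + 3q - 2}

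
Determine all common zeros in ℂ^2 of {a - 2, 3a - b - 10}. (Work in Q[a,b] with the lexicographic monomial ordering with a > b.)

{(2, -4)}

Compute a lex Gröbner basis by Buchberger's algorithm.
f_1 = a - 2, LT = a.
f_2 = 3a - b - 10, LT = a.

S(f_1,f_2): lcm = a. S = \tfrac{1}{3}b + \tfrac{4}{3}.
  leading term b: no divisor's leading term divides it; move \tfrac{1}{3}b to the remainder.
  leading term 1: no divisor's leading term divides it; move \tfrac{4}{3} to the remainder.
  remainder \tfrac{1}{3}b + \tfrac{4}{3} ≠ 0; add h_3 = \tfrac{1}{3}b + \tfrac{4}{3} to the basis.

The other S-polynomials (S(f_1,h_3), S(f_2,h_3)) all reduce to 0 modulo the current basis, so we have a Gröbner basis.
Inter-reduce: drop elements whose leading term is divisible by another's, tail-reduce, and make monic.
Reduced Gröbner basis: {a - 2, b + 4}.

From the last basis element, b + 4 = 0, so b takes values in {-4}. Each choice, substituted upward through the basis, yields the corresponding point(s) of the solution set.
  b = -4: the earlier basis element becomes a - 2 = 0, giving a = 2 — point (2, -4).
Each listed point satisfies every original equation (direct substitution).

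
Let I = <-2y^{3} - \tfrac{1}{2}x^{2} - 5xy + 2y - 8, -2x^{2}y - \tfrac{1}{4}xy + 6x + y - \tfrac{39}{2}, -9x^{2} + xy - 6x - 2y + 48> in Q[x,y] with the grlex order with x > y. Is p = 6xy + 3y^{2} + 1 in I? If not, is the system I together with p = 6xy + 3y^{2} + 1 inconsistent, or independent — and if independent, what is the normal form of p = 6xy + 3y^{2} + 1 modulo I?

First compute the reduced Gröbner basis of I by Buchberger's algorithm.
f_1 = -2y^{3} - \tfrac{1}{2}x^{2} - 5xy + 2y - 8, LT = y^{3}.
f_2 = -2x^{2}y - \tfrac{1}{4}xy + 6x + y - \tfrac{39}{2}, LT = x^{2}y.
f_3 = -9x^{2} + xy - 6x - 2y + 48, LT = x^{2}.

S(f_1,f_2): lcm = x^{2}y^{3}. S = \tfrac{1}{4}x^{4} + \tfrac{5}{2}x^{3}y - \tfrac{1}{8}xy^{3} - x^{2}y + 3xy^{2} + \tfrac{1}{2}y^{3} + 4x^{2} - \tfrac{39}{4}y^{2}.
  reduce S modulo (f_1, f_2, f_3):
  remainder 3xy^{2} + \tfrac{481}{324}xy - \tfrac{39}{4}y^{2} - \tfrac{15845}{432}x - \tfrac{1879}{648}y + \tfrac{8335}{108} ≠ 0; add h_4 = 3xy^{2} + \tfrac{481}{324}xy - \tfrac{39}{4}y^{2} - \tfrac{15845}{432}x - \tfrac{1879}{648}y + \tfrac{8335}{108} to the basis.

S(f_2,f_3): lcm = x^{2}y. S = \tfrac{1}{9}xy^{2} - \tfrac{13}{24}xy - \tfrac{2}{9}y^{2} - 3x + \tfrac{29}{6}y + \tfrac{39}{4}.
  reduce S modulo (f_1, f_2, f_3, h_4):
  remainder -\tfrac{10439}{17496}xy + \tfrac{5}{36}y^{2} - \tfrac{19147}{11664}x + \tfrac{86443}{17496}y + \tfrac{5024}{729} ≠ 0; add h_5 = -\tfrac{10439}{17496}xy + \tfrac{5}{36}y^{2} - \tfrac{19147}{11664}x + \tfrac{86443}{17496}y + \tfrac{5024}{729} to the basis.

S(f_1,h_4): lcm = xy^{3}. S = \tfrac{1}{4}x^{3} + \tfrac{5}{2}x^{2}y - \tfrac{481}{972}xy^{2} + \tfrac{13}{4}y^{3} + \tfrac{14549}{1296}xy + \tfrac{1879}{1944}y^{2} + 4x - \tfrac{8335}{324}y.
  reduce S modulo (f_1, f_2, f_3, h_4, h_5):
  remainder \tfrac{57155}{2254824}y^{2} - \tfrac{182815}{501072}x + \tfrac{1272605}{563706}y + \tfrac{278275}{93951} ≠ 0; add h_6 = \tfrac{57155}{2254824}y^{2} - \tfrac{182815}{501072}x + \tfrac{1272605}{563706}y + \tfrac{278275}{93951} to the basis.

S(f_2,h_4): lcm = x^{2}y^{2}. S = -\tfrac{481}{972}x^{2}y + \tfrac{27}{8}xy^{2} + \tfrac{15845}{1296}x^{2} - \tfrac{3953}{1944}xy - \tfrac{1}{2}y^{2} - \tfrac{8335}{324}x + \tfrac{39}{4}y.
  reduce S modulo (f_1, f_2, f_3, h_4, h_5, h_6):
  remainder \tfrac{2043981139}{13168512}x - \tfrac{5885698375}{6584256}y - \tfrac{3964839757}{3292128} ≠ 0; add h_7 = \tfrac{2043981139}{13168512}x - \tfrac{5885698375}{6584256}y - \tfrac{3964839757}{3292128} to the basis.

S(f_3,h_4): lcm = x^{2}y^{2}. S = -\tfrac{1}{9}xy^{3} - \tfrac{481}{972}x^{2}y + \tfrac{47}{12}xy^{2} + \tfrac{2}{9}y^{3} + \tfrac{15845}{1296}x^{2} + \tfrac{1879}{1944}xy - \tfrac{16}{3}y^{2} - \tfrac{8335}{324}x.
  reduce S modulo (f_1, f_2, f_3, h_4, h_5, h_6, h_7):
  remainder \tfrac{5689233441955}{147166642008}y + \tfrac{5689233441955}{147166642008} ≠ 0; add h_8 = \tfrac{5689233441955}{147166642008}y + \tfrac{5689233441955}{147166642008} to the basis.

The other S-polynomials (S(f_1,f_3), S(f_1,h_5), S(f_2,h_5), S(f_3,h_5), S(h_4,h_5), S(f_1,h_6), S(f_2,h_6), S(f_3,h_6), S(h_4,h_6), S(h_5,h_6), S(f_1,h_7), S(f_2,h_7), S(f_3,h_7), S(h_4,h_7), S(h_5,h_7), S(h_6,h_7), S(f_1,h_8), S(f_2,h_8), S(f_3,h_8), S(h_4,h_8), S(h_5,h_8), S(h_6,h_8), S(h_7,h_8)) all reduce to 0 modulo the current basis, so we have a Gröbner basis.
Inter-reduce: drop elements whose leading term is divisible by another's, tail-reduce, and make monic.
Reduced Gröbner basis: {x - 2, y + 1}.
Label its elements g_1 = x - 2, g_2 = y + 1.

Reduce p = 6xy + 3y^{2} + 1 modulo G:
  leading term xy: subtract (6y)·g_1 from 6xy + 3y^{2} + 1 → 3y^{2} + 12y + 1
  leading term y^{2}: subtract (3y)·g_2 from 3y^{2} + 12y + 1 → 9y + 1
  leading term y: subtract (9)·g_2 from 9y + 1 → -8
  leading term 1: no divisor's leading term divides it; move -8 to the remainder.
  normal form = -8.
The normal form is nonzero, so p ∉ I. Since p minus its normal form lies in I, I + (p) = I + (r) where r = -8; decide whether this ideal is the whole ring.
Here r = -8 is a nonzero constant, hence a unit: 1 ∈ I + (p), the Gröbner basis of I + (p) is {1}, and the enlarged system has no common solution — adjoining p is inconsistent.

The remainder on division by a Gröbner basis is unique — it is the normal form.

Adjoining 6xy + 3y^{2} + 1 makes the ideal the whole ring: the system is inconsistent.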